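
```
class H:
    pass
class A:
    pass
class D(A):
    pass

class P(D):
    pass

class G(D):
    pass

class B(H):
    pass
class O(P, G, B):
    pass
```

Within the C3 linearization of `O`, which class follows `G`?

L[O] = O + merge(L[P], L[G], L[B], [P G B])
  take P:  [P D A object] + [G D A object] + [B H object] + [P G B]
  take G:  [D A object] + [G D A object] + [B H object] + [G B]
  take D:  [D A object] + [D A object] + [B H object] + [B]
  take A:  [A object] + [A object] + [B H object] + [B]
  take B:  [object] + [object] + [B H object] + [B]
  take H:  [object] + [object] + [H object]
  take object:  [object] + [object] + [object]
MRO: O P G D A B H object
G is at position 2; next is D.

D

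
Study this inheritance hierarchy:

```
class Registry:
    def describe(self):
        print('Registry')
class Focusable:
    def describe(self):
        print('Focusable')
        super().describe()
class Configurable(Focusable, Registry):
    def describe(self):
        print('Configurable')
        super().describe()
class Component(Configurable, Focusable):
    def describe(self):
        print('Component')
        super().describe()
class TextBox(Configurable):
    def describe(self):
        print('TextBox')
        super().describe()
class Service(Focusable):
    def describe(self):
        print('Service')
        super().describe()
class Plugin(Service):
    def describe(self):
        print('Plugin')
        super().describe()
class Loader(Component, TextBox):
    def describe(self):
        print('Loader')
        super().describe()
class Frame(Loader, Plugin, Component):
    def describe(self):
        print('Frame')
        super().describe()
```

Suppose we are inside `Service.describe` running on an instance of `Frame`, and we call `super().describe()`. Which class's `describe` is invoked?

L[Frame] = Frame + merge(L[Loader], L[Plugin], L[Component], [Loader Plugin Component])
  take Loader:  [Loader Component TextBox Configurable Focusable Registry object] + [Plugin Service Focusable object] + [Component Configurable Focusable Registry object] + [Loader Plugin Component]
  take Plugin:  [Component TextBox Configurable Focusable Registry object] + [Plugin Service Focusable object] + [Component Configurable Focusable Registry object] + [Plugin Component]
  take Component:  [Component TextBox Configurable Focusable Registry object] + [Service Focusable object] + [Component Configurable Focusable Registry object] + [Component]
  take TextBox:  [TextBox Configurable Focusable Registry object] + [Service Focusable object] + [Configurable Focusable Registry object]
  take Configurable:  [Configurable Focusable Registry object] + [Service Focusable object] + [Configurable Focusable Registry object]
  take Service:  [Focusable Registry object] + [Service Focusable object] + [Focusable Registry object]
  take Focusable:  [Focusable Registry object] + [Focusable object] + [Focusable Registry object]
  take Registry:  [Registry object] + [object] + [Registry object]
  take object:  [object] + [object] + [object]
MRO: Frame Loader Plugin Component TextBox Configurable Service Focusable Registry object
super() in Service.describe on a Frame instance goes to the class after Service in Frame's MRO: Focusable.

Focusable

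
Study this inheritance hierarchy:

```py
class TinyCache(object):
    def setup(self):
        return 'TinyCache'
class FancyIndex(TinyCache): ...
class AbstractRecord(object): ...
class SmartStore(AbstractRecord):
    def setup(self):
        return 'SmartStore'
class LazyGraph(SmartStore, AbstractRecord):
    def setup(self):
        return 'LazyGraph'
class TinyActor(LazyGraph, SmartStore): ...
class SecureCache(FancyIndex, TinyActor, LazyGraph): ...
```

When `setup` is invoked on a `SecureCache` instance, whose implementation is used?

TinyCache

L[SecureCache] = SecureCache + merge(L[FancyIndex], L[TinyActor], L[LazyGraph], [FancyIndex TinyActor LazyGraph])
  take FancyIndex:  [FancyIndex TinyCache object] + [TinyActor LazyGraph SmartStore AbstractRecord object] + [LazyGraph SmartStore AbstractRecord object] + [FancyIndex TinyActor LazyGraph]
  take TinyCache:  [TinyCache object] + [TinyActor LazyGraph SmartStore AbstractRecord object] + [LazyGraph SmartStore AbstractRecord object] + [TinyActor LazyGraph]
  take TinyActor:  [object] + [TinyActor LazyGraph SmartStore AbstractRecord object] + [LazyGraph SmartStore AbstractRecord object] + [TinyActor LazyGraph]
  take LazyGraph:  [object] + [LazyGraph SmartStore AbstractRecord object] + [LazyGraph SmartStore AbstractRecord object] + [LazyGraph]
  take SmartStore:  [object] + [SmartStore AbstractRecord object] + [SmartStore AbstractRecord object]
  take AbstractRecord:  [object] + [AbstractRecord object] + [AbstractRecord object]
  take object:  [object] + [object] + [object]
MRO: SecureCache FancyIndex TinyCache TinyActor LazyGraph SmartStore AbstractRecord object
setup is defined in: LazyGraph, SmartStore, TinyCache. First along the MRO is TinyCache.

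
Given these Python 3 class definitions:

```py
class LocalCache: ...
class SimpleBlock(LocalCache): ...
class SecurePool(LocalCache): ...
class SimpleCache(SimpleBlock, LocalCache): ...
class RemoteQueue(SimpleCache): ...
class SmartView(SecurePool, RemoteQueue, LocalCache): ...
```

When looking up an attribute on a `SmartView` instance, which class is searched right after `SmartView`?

SecurePool

L[SmartView] = SmartView + merge(L[SecurePool], L[RemoteQueue], L[LocalCache], [SecurePool RemoteQueue LocalCache])
  take SecurePool:  [SecurePool LocalCache object] + [RemoteQueue SimpleCache SimpleBlock LocalCache object] + [LocalCache object] + [SecurePool RemoteQueue LocalCache]
  take RemoteQueue:  [LocalCache object] + [RemoteQueue SimpleCache SimpleBlock LocalCache object] + [LocalCache object] + [RemoteQueue LocalCache]
  take SimpleCache:  [LocalCache object] + [SimpleCache SimpleBlock LocalCache object] + [LocalCache object] + [LocalCache]
  take SimpleBlock:  [LocalCache object] + [SimpleBlock LocalCache object] + [LocalCache object] + [LocalCache]
  take LocalCache:  [LocalCache object] + [LocalCache object] + [LocalCache object] + [LocalCache]
  take object:  [object] + [object] + [object]
MRO: SmartView SecurePool RemoteQueue SimpleCache SimpleBlock LocalCache object
SmartView is at position 0; next is SecurePool.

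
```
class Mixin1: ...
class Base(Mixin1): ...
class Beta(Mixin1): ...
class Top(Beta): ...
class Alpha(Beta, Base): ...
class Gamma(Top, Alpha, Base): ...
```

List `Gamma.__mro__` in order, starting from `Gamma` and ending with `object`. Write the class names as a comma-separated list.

Gamma, Top, Alpha, Beta, Base, Mixin1, object

L[Gamma] = Gamma + merge(L[Top], L[Alpha], L[Base], [Top Alpha Base])
  take Top:  [Top Beta Mixin1 object] + [Alpha Beta Base Mixin1 object] + [Base Mixin1 object] + [Top Alpha Base]
  take Alpha:  [Beta Mixin1 object] + [Alpha Beta Base Mixin1 object] + [Base Mixin1 object] + [Alpha Base]
  take Beta:  [Beta Mixin1 object] + [Beta Base Mixin1 object] + [Base Mixin1 object] + [Base]
  take Base:  [Mixin1 object] + [Base Mixin1 object] + [Base Mixin1 object] + [Base]
  take Mixin1:  [Mixin1 object] + [Mixin1 object] + [Mixin1 object]
  take object:  [object] + [object] + [object]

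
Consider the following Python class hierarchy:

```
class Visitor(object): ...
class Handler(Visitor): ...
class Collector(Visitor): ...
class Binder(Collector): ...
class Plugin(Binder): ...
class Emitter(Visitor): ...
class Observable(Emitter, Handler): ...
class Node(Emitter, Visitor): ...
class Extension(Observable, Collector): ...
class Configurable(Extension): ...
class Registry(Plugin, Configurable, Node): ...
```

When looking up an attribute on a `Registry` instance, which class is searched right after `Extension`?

L[Registry] = Registry + merge(L[Plugin], L[Configurable], L[Node], [Plugin Configurable Node])
  take Plugin:  [Plugin Binder Collector Visitor object] + [Configurable Extension Observable Emitter Handler Collector Visitor object] + [Node Emitter Visitor object] + [Plugin Configurable Node]
  take Binder:  [Binder Collector Visitor object] + [Configurable Extension Observable Emitter Handler Collector Visitor object] + [Node Emitter Visitor object] + [Configurable Node]
  take Configurable:  [Collector Visitor object] + [Configurable Extension Observable Emitter Handler Collector Visitor object] + [Node Emitter Visitor object] + [Configurable Node]
  take Extension:  [Collector Visitor object] + [Extension Observable Emitter Handler Collector Visitor object] + [Node Emitter Visitor object] + [Node]
  take Observable:  [Collector Visitor object] + [Observable Emitter Handler Collector Visitor object] + [Node Emitter Visitor object] + [Node]
  take Node:  [Collector Visitor object] + [Emitter Handler Collector Visitor object] + [Node Emitter Visitor object] + [Node]
  take Emitter:  [Collector Visitor object] + [Emitter Handler Collector Visitor object] + [Emitter Visitor object]
  take Handler:  [Collector Visitor object] + [Handler Collector Visitor object] + [Visitor object]
  take Collector:  [Collector Visitor object] + [Collector Visitor object] + [Visitor object]
  take Visitor:  [Visitor object] + [Visitor object] + [Visitor object]
  take object:  [object] + [object] + [object]
MRO: Registry Plugin Binder Configurable Extension Observable Node Emitter Handler Collector Visitor object
Extension is at position 4; next is Observable.

Observable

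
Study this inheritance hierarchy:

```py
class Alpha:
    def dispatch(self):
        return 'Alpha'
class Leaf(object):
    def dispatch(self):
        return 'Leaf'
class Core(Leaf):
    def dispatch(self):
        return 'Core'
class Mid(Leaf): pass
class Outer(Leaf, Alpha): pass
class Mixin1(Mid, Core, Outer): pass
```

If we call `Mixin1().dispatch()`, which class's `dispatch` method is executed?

L[Mixin1] = Mixin1 + merge(L[Mid], L[Core], L[Outer], [Mid Core Outer])
  take Mid:  [Mid Leaf object] + [Core Leaf object] + [Outer Leaf Alpha object] + [Mid Core Outer]
  take Core:  [Leaf object] + [Core Leaf object] + [Outer Leaf Alpha object] + [Core Outer]
  take Outer:  [Leaf object] + [Leaf object] + [Outer Leaf Alpha object] + [Outer]
  take Leaf:  [Leaf object] + [Leaf object] + [Leaf Alpha object]
  take Alpha:  [object] + [object] + [Alpha object]
  take object:  [object] + [object] + [object]
MRO: Mixin1 Mid Core Outer Leaf Alpha object
dispatch is defined in: Alpha, Core, Leaf. First along the MRO is Core.

Core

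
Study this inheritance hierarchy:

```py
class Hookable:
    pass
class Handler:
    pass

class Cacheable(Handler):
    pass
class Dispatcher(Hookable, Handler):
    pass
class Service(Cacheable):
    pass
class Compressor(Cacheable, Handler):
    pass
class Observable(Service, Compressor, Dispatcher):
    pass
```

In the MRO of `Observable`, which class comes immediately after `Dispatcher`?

Hookable

L[Observable] = Observable + merge(L[Service], L[Compressor], L[Dispatcher], [Service Compressor Dispatcher])
  take Service:  [Service Cacheable Handler object] + [Compressor Cacheable Handler object] + [Dispatcher Hookable Handler object] + [Service Compressor Dispatcher]
  take Compressor:  [Cacheable Handler object] + [Compressor Cacheable Handler object] + [Dispatcher Hookable Handler object] + [Compressor Dispatcher]
  take Cacheable:  [Cacheable Handler object] + [Cacheable Handler object] + [Dispatcher Hookable Handler object] + [Dispatcher]
  take Dispatcher:  [Handler object] + [Handler object] + [Dispatcher Hookable Handler object] + [Dispatcher]
  take Hookable:  [Handler object] + [Handler object] + [Hookable Handler object]
  take Handler:  [Handler object] + [Handler object] + [Handler object]
  take object:  [object] + [object] + [object]
MRO: Observable Service Compressor Cacheable Dispatcher Hookable Handler object
Dispatcher is at position 4; next is Hookable.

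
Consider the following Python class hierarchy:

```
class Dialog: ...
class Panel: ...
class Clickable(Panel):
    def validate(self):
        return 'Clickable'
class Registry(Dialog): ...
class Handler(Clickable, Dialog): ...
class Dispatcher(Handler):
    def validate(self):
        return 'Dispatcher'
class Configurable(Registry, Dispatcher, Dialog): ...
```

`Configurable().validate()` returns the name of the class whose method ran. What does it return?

Dispatcher

L[Configurable] = Configurable + merge(L[Registry], L[Dispatcher], L[Dialog], [Registry Dispatcher Dialog])
  take Registry:  [Registry Dialog object] + [Dispatcher Handler Clickable Panel Dialog object] + [Dialog object] + [Registry Dispatcher Dialog]
  take Dispatcher:  [Dialog object] + [Dispatcher Handler Clickable Panel Dialog object] + [Dialog object] + [Dispatcher Dialog]
  take Handler:  [Dialog object] + [Handler Clickable Panel Dialog object] + [Dialog object] + [Dialog]
  take Clickable:  [Dialog object] + [Clickable Panel Dialog object] + [Dialog object] + [Dialog]
  take Panel:  [Dialog object] + [Panel Dialog object] + [Dialog object] + [Dialog]
  take Dialog:  [Dialog object] + [Dialog object] + [Dialog object] + [Dialog]
  take object:  [object] + [object] + [object]
MRO: Configurable Registry Dispatcher Handler Clickable Panel Dialog object
validate is defined in: Clickable, Dispatcher. First along the MRO is Dispatcher.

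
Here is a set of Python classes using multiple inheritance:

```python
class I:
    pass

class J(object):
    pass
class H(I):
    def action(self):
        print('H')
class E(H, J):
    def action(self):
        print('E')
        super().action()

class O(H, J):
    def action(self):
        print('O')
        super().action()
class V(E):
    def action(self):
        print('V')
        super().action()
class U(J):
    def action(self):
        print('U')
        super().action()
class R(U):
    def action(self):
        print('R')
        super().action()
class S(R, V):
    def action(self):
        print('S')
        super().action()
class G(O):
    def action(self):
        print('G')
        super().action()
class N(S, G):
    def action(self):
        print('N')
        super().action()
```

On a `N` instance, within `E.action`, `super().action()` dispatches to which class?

L[N] = N + merge(L[S], L[G], [S G])
  take S:  [S R U V E H I J object] + [G O H I J object] + [S G]
  take R:  [R U V E H I J object] + [G O H I J object] + [G]
  take U:  [U V E H I J object] + [G O H I J object] + [G]
  take V:  [V E H I J object] + [G O H I J object] + [G]
  take E:  [E H I J object] + [G O H I J object] + [G]
  take G:  [H I J object] + [G O H I J object] + [G]
  take O:  [H I J object] + [O H I J object]
  take H:  [H I J object] + [H I J object]
  take I:  [I J object] + [I J object]
  take J:  [J object] + [J object]
  take object:  [object] + [object]
MRO: N S R U V E G O H I J object
super() in E.action on a N instance goes to the class after E in N's MRO: G.

G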